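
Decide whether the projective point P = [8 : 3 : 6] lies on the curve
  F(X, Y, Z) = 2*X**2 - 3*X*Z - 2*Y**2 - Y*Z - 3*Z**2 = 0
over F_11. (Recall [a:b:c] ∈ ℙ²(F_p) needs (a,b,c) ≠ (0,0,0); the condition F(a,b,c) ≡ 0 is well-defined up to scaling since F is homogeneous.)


F(8,3,6) ≡ 5 (mod 11); P is NOT on the curve.

Evaluate F(8, 3, 6) term-by-term (mod 11).
  2*X**2 ↦ 2·64·1·1 = 128
  -3*X*Z ↦ -3·8·1·6 = -144
  -2*Y**2 ↦ -2·1·9·1 = -18
  -Y*Z ↦ -1·1·3·6 = -18
  -3*Z**2 ↦ -3·1·1·36 = -108
Sum: F(8, 3, 6) = (128) + (-144) + (-18) + (-18) + (-108) = -160.
Reducing mod 11: -160 ≡ 5 (mod 11).
Since F(a, b, c) ≡ 5 ≠ 0 (mod 11), P does NOT lie on the curve.


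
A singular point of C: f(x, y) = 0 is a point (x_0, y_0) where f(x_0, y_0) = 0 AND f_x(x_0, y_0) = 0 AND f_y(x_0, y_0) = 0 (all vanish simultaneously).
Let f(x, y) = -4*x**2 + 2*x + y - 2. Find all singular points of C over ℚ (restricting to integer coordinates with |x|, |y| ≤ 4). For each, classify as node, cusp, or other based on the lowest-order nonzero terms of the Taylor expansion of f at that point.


No singular points in the scanned grid; C is smooth there.

Compute partial derivatives:
  f_x = 2 - 8*x.
  f_y = 1.
f_y = 1 is a nonzero constant, so f_y never vanishes: no point (x, y) can satisfy f = f_x = f_y = 0. In particular no (x, y) ∈ {−4, ..., 4}² is singular; the curve is smooth.


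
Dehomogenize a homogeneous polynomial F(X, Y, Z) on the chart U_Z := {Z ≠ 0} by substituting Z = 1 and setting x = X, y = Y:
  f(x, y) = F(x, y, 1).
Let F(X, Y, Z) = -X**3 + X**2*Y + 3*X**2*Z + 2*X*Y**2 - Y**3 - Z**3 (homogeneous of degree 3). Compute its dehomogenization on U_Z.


f(x, y) = -x**3 + x**2*y + 3*x**2 + 2*x*y**2 - y**3 - 1

On U_Z we set Z = 1. Each monomial c·X^i·Y^j·Z^k in F becomes c·x^i·y^j·1^k = c·x^i·y^j.
Substituting Z = 1: F(X, Y, 1) = -x**3 + x**2*y + 3*x**2 + 2*x*y**2 - y**3 - 1.
Note: deg(f) ≤ deg(F) = 3; strict inequality happens when F is divisible by Z (lost terms).


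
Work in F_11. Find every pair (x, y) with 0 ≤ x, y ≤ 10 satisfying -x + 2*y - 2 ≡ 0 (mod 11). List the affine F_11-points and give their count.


Affine F_11-points: {(0, 1), (1, 7), (2, 2), (3, 8), (4, 3), (5, 9), (6, 4), (7, 10), (8, 5), (9, 0), (10, 6)}; count = 11.

For each of the 121 pairs (x, y) ∈ F_11², evaluate f(x, y) mod 11. Record the zeros.
  x = 0: [0↦9, 1↦0, 2↦2, 3↦4, 4↦6, 5↦8, 6↦10, 7↦1, 8↦3, 9↦5, 10↦7]  zeros at y ∈ {1}
  x = 1: [0↦8, 1↦10, 2↦1, 3↦3, 4↦5, 5↦7, 6↦9, 7↦0, 8↦2, 9↦4, 10↦6]  zeros at y ∈ {7}
  x = 2: [0↦7, 1↦9, 2↦0, 3↦2, 4↦4, 5↦6, 6↦8, 7↦10, 8↦1, 9↦3, 10↦5]  zeros at y ∈ {2}
  x = 3: [0↦6, 1↦8, 2↦10, 3↦1, 4↦3, 5↦5, 6↦7, 7↦9, 8↦0, 9↦2, 10↦4]  zeros at y ∈ {8}
  x = 4: [0↦5, 1↦7, 2↦9, 3↦0, 4↦2, 5↦4, 6↦6, 7↦8, 8↦10, 9↦1, 10↦3]  zeros at y ∈ {3}
  x = 5: [0↦4, 1↦6, 2↦8, 3↦10, 4↦1, 5↦3, 6↦5, 7↦7, 8↦9, 9↦0, 10↦2]  zeros at y ∈ {9}
  x = 6: [0↦3, 1↦5, 2↦7, 3↦9, 4↦0, 5↦2, 6↦4, 7↦6, 8↦8, 9↦10, 10↦1]  zeros at y ∈ {4}
  x = 7: [0↦2, 1↦4, 2↦6, 3↦8, 4↦10, 5↦1, 6↦3, 7↦5, 8↦7, 9↦9, 10↦0]  zeros at y ∈ {10}
  x = 8: [0↦1, 1↦3, 2↦5, 3↦7, 4↦9, 5↦0, 6↦2, 7↦4, 8↦6, 9↦8, 10↦10]  zeros at y ∈ {5}
  x = 9: [0↦0, 1↦2, 2↦4, 3↦6, 4↦8, 5↦10, 6↦1, 7↦3, 8↦5, 9↦7, 10↦9]  zeros at y ∈ {0}
  x = 10: [0↦10, 1↦1, 2↦3, 3↦5, 4↦7, 5↦9, 6↦0, 7↦2, 8↦4, 9↦6, 10↦8]  zeros at y ∈ {6}
Collecting zeros: affine points = {(0, 1), (1, 7), (2, 2), (3, 8), (4, 3), (5, 9), (6, 4), (7, 10), (8, 5), (9, 0), (10, 6)}.
Total count |C(F_11)_aff| = 11.


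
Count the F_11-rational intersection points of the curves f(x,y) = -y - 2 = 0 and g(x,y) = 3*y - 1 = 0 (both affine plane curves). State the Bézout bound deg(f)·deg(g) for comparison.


Common zeros: ∅; count = 0; Bézout bound = 1.

deg(f) = 1, deg(g) = 1, so Bézout bound = 1.
Scan x ∈ F_11. For each x, list the y ∈ F_11 with f(x, y) ≡ 0 and those with g(x, y) ≡ 0 (mod 11); the common zeros in that column are the intersection.
  x = 0: f ≡ 0 at y ∈ {9}; g ≡ 0 at y ∈ {4}; common: ∅.
  x = 1: f ≡ 0 at y ∈ {9}; g ≡ 0 at y ∈ {4}; common: ∅.
  x = 2: f ≡ 0 at y ∈ {9}; g ≡ 0 at y ∈ {4}; common: ∅.
  x = 3: f ≡ 0 at y ∈ {9}; g ≡ 0 at y ∈ {4}; common: ∅.
  x = 4: f ≡ 0 at y ∈ {9}; g ≡ 0 at y ∈ {4}; common: ∅.
  x = 5: f ≡ 0 at y ∈ {9}; g ≡ 0 at y ∈ {4}; common: ∅.
  x = 6: f ≡ 0 at y ∈ {9}; g ≡ 0 at y ∈ {4}; common: ∅.
  x = 7: f ≡ 0 at y ∈ {9}; g ≡ 0 at y ∈ {4}; common: ∅.
  x = 8: f ≡ 0 at y ∈ {9}; g ≡ 0 at y ∈ {4}; common: ∅.
  x = 9: f ≡ 0 at y ∈ {9}; g ≡ 0 at y ∈ {4}; common: ∅.
  x = 10: f ≡ 0 at y ∈ {9}; g ≡ 0 at y ∈ {4}; common: ∅.
Collecting: common zeros = ∅, so the count is 0.
Comparison with the Bézout bound: 0 ≤ 1 = deg(f)·deg(g), as expected for curves with no common component (the affine F_11-count falls short of the bound because intersections may lie at infinity, over extension fields, or carry multiplicity).


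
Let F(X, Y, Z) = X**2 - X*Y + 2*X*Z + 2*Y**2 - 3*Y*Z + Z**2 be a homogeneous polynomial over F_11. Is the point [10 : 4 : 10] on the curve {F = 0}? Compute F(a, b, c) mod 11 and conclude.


F(10,4,10) ≡ 8 (mod 11); P is NOT on the curve.

Evaluate F(10, 4, 10) term-by-term (mod 11).
  X**2 ↦ 1·100·1·1 = 100
  -X*Y ↦ -1·10·4·1 = -40
  2*X*Z ↦ 2·10·1·10 = 200
  2*Y**2 ↦ 2·1·16·1 = 32
  -3*Y*Z ↦ -3·1·4·10 = -120
  Z**2 ↦ 1·1·1·100 = 100
Sum: F(10, 4, 10) = (100) + (-40) + (200) + (32) + (-120) + (100) = 272.
Reducing mod 11: 272 ≡ 8 (mod 11).
Since F(a, b, c) ≡ 8 ≠ 0 (mod 11), P does NOT lie on the curve.


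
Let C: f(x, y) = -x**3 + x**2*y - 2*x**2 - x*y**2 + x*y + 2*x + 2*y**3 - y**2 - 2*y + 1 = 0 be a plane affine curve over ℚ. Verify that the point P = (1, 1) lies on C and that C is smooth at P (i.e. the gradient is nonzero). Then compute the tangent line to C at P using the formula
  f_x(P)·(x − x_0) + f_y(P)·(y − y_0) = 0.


Tangent line at P: -3*x + 2*y + 1 = 0.

Step 1: f(1, 1) = 0, so P lies on C.
Step 2: partial derivatives
  f_x(x, y) = -3*x**2 + 2*x*y - 4*x - y**2 + y + 2, f_y(x, y) = x**2 - 2*x*y + x + 6*y**2 - 2*y - 2.
  f_x(P) = -3, f_y(P) = 2 (gradient nonzero, so P is smooth).
Step 3: tangent line at P: -3·(x − 1) + 2·(y − 1) = 0.
Expanding: -3*x + 2*y + 1 = 0.


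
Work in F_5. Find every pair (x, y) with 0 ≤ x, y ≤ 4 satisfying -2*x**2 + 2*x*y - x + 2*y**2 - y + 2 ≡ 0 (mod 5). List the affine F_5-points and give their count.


Affine F_5-points: {(0, 4), (1, 3), (1, 4), (4, 1), (4, 3)}; count = 5.

For each of the 25 pairs (x, y) ∈ F_5², evaluate f(x, y) mod 5. Record the zeros.
  x = 0: [0↦2, 1↦3, 2↦3, 3↦2, 4↦0]  zeros at y ∈ {4}
  x = 1: [0↦4, 1↦2, 2↦4, 3↦0, 4↦0]  zeros at y ∈ {3, 4}
  x = 2: [0↦2, 1↦2, 2↦1, 3↦4, 4↦1]  zeros at y ∈ ∅
  x = 3: [0↦1, 1↦3, 2↦4, 3↦4, 4↦3]  zeros at y ∈ ∅
  x = 4: [0↦1, 1↦0, 2↦3, 3↦0, 4↦1]  zeros at y ∈ {1, 3}
Collecting zeros: affine points = {(0, 4), (1, 3), (1, 4), (4, 1), (4, 3)}.
Total count |C(F_5)_aff| = 5.


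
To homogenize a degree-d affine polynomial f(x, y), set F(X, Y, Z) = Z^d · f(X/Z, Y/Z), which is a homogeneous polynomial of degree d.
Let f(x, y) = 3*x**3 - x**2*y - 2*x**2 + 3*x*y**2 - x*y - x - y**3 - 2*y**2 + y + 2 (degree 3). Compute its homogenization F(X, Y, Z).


F(X, Y, Z) = 3*X**3 - X**2*Y - 2*X**2*Z + 3*X*Y**2 - X*Y*Z - X*Z**2 - Y**3 - 2*Y**2*Z + Y*Z**2 + 2*Z**3

deg(f) = 3.
Substitute x = X/Z, y = Y/Z into f, then multiply by Z^3.
  monomial 3·x^3·y^0 ↦ 3·X^3·Y^0·Z^0.
  monomial -1·x^2·y^1 ↦ -1·X^2·Y^1·Z^0.
  monomial -2·x^2·y^0 ↦ -2·X^2·Y^0·Z^1.
  monomial 3·x^1·y^2 ↦ 3·X^1·Y^2·Z^0.
  monomial -1·x^1·y^1 ↦ -1·X^1·Y^1·Z^1.
  monomial -1·x^1·y^0 ↦ -1·X^1·Y^0·Z^2.
  monomial -1·x^0·y^3 ↦ -1·X^0·Y^3·Z^0.
  monomial -2·x^0·y^2 ↦ -2·X^0·Y^2·Z^1.
  monomial 1·x^0·y^1 ↦ 1·X^0·Y^1·Z^2.
  monomial 2·x^0·y^0 ↦ 2·X^0·Y^0·Z^3.
Collecting: F(X, Y, Z) = 3*X**3 - X**2*Y - 2*X**2*Z + 3*X*Y**2 - X*Y*Z - X*Z**2 - Y**3 - 2*Y**2*Z + Y*Z**2 + 2*Z**3.


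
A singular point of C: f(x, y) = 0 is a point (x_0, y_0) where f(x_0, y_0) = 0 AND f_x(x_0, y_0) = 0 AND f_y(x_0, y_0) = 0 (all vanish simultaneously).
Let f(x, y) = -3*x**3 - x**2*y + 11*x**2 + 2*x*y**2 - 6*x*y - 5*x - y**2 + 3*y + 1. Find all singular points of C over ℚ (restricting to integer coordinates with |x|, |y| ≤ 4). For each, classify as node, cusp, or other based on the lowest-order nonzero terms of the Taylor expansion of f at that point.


Singular points: {(1, 2)}; classification: cusp.

Compute partial derivatives:
  f_x = -9*x**2 - 2*x*y + 22*x + 2*y**2 - 6*y - 5.
  f_y = -x**2 + 4*x*y - 6*x - 2*y + 3.
Scan x_0 ∈ {−4, ..., 4}. For each x_0, f_y(x_0, y) is a polynomial in y; find its integer roots y ∈ {−4, ..., 4}, then test f_x and f at those candidates.
  x = -4: f_y(-4, y) = 11 - 18*y; no integer root y with |y| ≤ 4.
  x = -3: f_y(-3, y) = 12 - 14*y; no integer root y with |y| ≤ 4.
  x = -2: f_y(-2, y) = 11 - 10*y; no integer root y with |y| ≤ 4.
  x = -1: f_y(-1, y) = 8 - 6*y; no integer root y with |y| ≤ 4.
  x = 0: f_y(0, y) = 3 - 2*y; no integer root y with |y| ≤ 4.
  x = 1: f_y(1, y) = 2*y - 4; vanishes at y ∈ {2}. (1, 2): f_x = 0, f = 0 — SINGULAR.
  x = 2: f_y(2, y) = 6*y - 13; no integer root y with |y| ≤ 4.
  x = 3: f_y(3, y) = 10*y - 24; no integer root y with |y| ≤ 4.
  x = 4: f_y(4, y) = 14*y - 37; no integer root y with |y| ≤ 4.
Only singular point on the grid: (1, 2).
Classify: substitute x = 1 + u, y = 2 + v and expand: f = -3*u**3 - u**2*v + 2*u*v**2 + v**2.
No constant or linear terms (consistent with a singular point). Quadratic part: v**2. Cubic part: -3*u**3 - u**2*v + 2*u*v**2.
The quadratic part v**2 is a perfect square, so there is a single (double) tangent line v = 0, i.e. y = 2. Restricting the cubic part to that line (v = 0) leaves -3*u**3 ≠ 0, so f is not divisible by v and the branch is v² ≈ 3*u**3 to lowest order — this is a cusp.
Classification: cusp.


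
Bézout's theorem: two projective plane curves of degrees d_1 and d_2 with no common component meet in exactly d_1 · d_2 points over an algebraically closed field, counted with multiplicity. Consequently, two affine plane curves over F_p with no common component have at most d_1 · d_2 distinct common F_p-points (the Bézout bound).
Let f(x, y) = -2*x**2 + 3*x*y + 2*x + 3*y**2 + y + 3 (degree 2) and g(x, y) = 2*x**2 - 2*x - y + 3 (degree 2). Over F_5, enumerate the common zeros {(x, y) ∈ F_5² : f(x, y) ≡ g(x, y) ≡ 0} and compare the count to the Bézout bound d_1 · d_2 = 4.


Common zeros: {(2, 2)}; count = 1; Bézout bound = 4.

deg(f) = 2, deg(g) = 2, so Bézout bound = 4.
Scan x ∈ F_5. For each x, list the y ∈ F_5 with f(x, y) ≡ 0 and those with g(x, y) ≡ 0 (mod 5); the common zeros in that column are the intersection.
  x = 0: f ≡ 0 at y ∈ {4}; g ≡ 0 at y ∈ {3}; common: ∅.
  x = 1: f ≡ 0 at y ∈ {1}; g ≡ 0 at y ∈ {3}; common: ∅.
  x = 2: f ≡ 0 at y ∈ {2, 4}; g ≡ 0 at y ∈ {2}; common: {2}.
  x = 3: f ≡ 0 at y ∈ ∅; g ≡ 0 at y ∈ {0}; common: ∅.
  x = 4: f ≡ 0 at y ∈ {1, 3}; g ≡ 0 at y ∈ {2}; common: ∅.
Collecting: common zeros = {(2, 2)}, so the count is 1.
Comparison with the Bézout bound: 1 ≤ 4 = deg(f)·deg(g), as expected for curves with no common component (the affine F_5-count falls short of the bound because intersections may lie at infinity, over extension fields, or carry multiplicity).


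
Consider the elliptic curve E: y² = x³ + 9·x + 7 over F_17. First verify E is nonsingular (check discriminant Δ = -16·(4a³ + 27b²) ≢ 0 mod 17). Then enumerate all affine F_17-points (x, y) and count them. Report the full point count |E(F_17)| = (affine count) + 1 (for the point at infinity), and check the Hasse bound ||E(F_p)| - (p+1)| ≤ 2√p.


Affine points = {(1, 0), (2, 4), (2, 13), (8, 8), (8, 9), (9, 1), (9, 16), (10, 3), (10, 14), (11, 3), (11, 14), (13, 3), (13, 14), (14, 2), (14, 15), (15, 7), (15, 10)}; affine count = 17; |E(F_17)| = 18.

Discriminant check: Δ ∝ 4a³ + 27b² = 4·9³ + 27·7² = 4·729 + 27·49 ≡ 6 (mod 17). Nonzero ⇒ E is nonsingular.
For each x ∈ F_17, compute rhs = x³ + 9·x + 7 mod 17, then count y ∈ F_17 with y² ≡ rhs.
  x = 0: rhs = 7, matching y values: none (0 points).
  x = 1: rhs = 0, matching y values: 0 (1 points).
  x = 2: rhs = 16, matching y values: 4, 13 (2 points).
  x = 3: rhs = 10, matching y values: none (0 points).
  x = 4: rhs = 5, matching y values: none (0 points).
  x = 5: rhs = 7, matching y values: none (0 points).
  x = 6: rhs = 5, matching y values: none (0 points).
  x = 7: rhs = 5, matching y values: none (0 points).
  x = 8: rhs = 13, matching y values: 8, 9 (2 points).
  x = 9: rhs = 1, matching y values: 1, 16 (2 points).
  x = 10: rhs = 9, matching y values: 3, 14 (2 points).
  x = 11: rhs = 9, matching y values: 3, 14 (2 points).
  x = 12: rhs = 7, matching y values: none (0 points).
  x = 13: rhs = 9, matching y values: 3, 14 (2 points).
  x = 14: rhs = 4, matching y values: 2, 15 (2 points).
  x = 15: rhs = 15, matching y values: 7, 10 (2 points).
  x = 16: rhs = 14, matching y values: none (0 points).
Total affine count: 17.
Full point count |E(F_17)| = 17 + 1 = 18.
Hasse bound: |18 − (17+1)| = |0| = 0 ≤ 2√17 ≈ 8.2462 ✓.


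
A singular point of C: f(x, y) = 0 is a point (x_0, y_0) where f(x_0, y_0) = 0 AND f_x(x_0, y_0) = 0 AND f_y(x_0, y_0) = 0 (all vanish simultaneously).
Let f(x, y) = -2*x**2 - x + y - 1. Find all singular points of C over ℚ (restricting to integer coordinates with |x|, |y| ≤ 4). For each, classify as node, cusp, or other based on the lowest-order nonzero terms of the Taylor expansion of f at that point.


No singular points in the scanned grid; C is smooth there.

Compute partial derivatives:
  f_x = -4*x - 1.
  f_y = 1.
f_y = 1 is a nonzero constant, so f_y never vanishes: no point (x, y) can satisfy f = f_x = f_y = 0. In particular no (x, y) ∈ {−4, ..., 4}² is singular; the curve is smooth.


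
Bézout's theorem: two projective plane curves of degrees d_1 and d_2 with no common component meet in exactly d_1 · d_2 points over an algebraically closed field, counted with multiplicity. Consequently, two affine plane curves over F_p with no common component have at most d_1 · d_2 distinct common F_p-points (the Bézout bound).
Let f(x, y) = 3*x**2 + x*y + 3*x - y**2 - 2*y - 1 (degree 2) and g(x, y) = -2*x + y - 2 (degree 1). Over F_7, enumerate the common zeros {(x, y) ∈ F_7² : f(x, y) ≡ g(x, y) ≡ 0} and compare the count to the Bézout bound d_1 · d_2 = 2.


Common zeros: {(3, 1), (4, 3)}; count = 2; Bézout bound = 2.

deg(f) = 2, deg(g) = 1, so Bézout bound = 2.
Scan x ∈ F_7. For each x, list the y ∈ F_7 with f(x, y) ≡ 0 and those with g(x, y) ≡ 0 (mod 7); the common zeros in that column are the intersection.
  x = 0: f ≡ 0 at y ∈ {6}; g ≡ 0 at y ∈ {2}; common: ∅.
  x = 1: f ≡ 0 at y ∈ {3}; g ≡ 0 at y ∈ {4}; common: ∅.
  x = 2: f ≡ 0 at y ∈ ∅; g ≡ 0 at y ∈ {6}; common: ∅.
  x = 3: f ≡ 0 at y ∈ {0, 1}; g ≡ 0 at y ∈ {1}; common: {1}.
  x = 4: f ≡ 0 at y ∈ {3, 6}; g ≡ 0 at y ∈ {3}; common: {3}.
  x = 5: f ≡ 0 at y ∈ {1, 2}; g ≡ 0 at y ∈ {5}; common: ∅.
  x = 6: f ≡ 0 at y ∈ ∅; g ≡ 0 at y ∈ {0}; common: ∅.
Collecting: common zeros = {(3, 1), (4, 3)}, so the count is 2.
Comparison with the Bézout bound: 2 ≤ 2 = deg(f)·deg(g), as expected for curves with no common component (the bound is attained).


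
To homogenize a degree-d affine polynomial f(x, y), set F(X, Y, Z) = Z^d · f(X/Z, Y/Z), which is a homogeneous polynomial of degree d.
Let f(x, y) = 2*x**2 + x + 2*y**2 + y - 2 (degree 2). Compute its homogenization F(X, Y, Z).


F(X, Y, Z) = 2*X**2 + X*Z + 2*Y**2 + Y*Z - 2*Z**2

deg(f) = 2.
Substitute x = X/Z, y = Y/Z into f, then multiply by Z^2.
  monomial 2·x^2·y^0 ↦ 2·X^2·Y^0·Z^0.
  monomial 1·x^1·y^0 ↦ 1·X^1·Y^0·Z^1.
  monomial 2·x^0·y^2 ↦ 2·X^0·Y^2·Z^0.
  monomial 1·x^0·y^1 ↦ 1·X^0·Y^1·Z^1.
  monomial -2·x^0·y^0 ↦ -2·X^0·Y^0·Z^2.
Collecting: F(X, Y, Z) = 2*X**2 + X*Z + 2*Y**2 + Y*Z - 2*Z**2.


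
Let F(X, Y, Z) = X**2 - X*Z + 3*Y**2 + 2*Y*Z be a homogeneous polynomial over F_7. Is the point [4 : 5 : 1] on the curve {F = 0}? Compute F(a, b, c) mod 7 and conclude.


F(4,5,1) ≡ 6 (mod 7); P is NOT on the curve.

Evaluate F(4, 5, 1) term-by-term (mod 7).
  X**2 ↦ 1·16·1·1 = 16
  -X*Z ↦ -1·4·1·1 = -4
  3*Y**2 ↦ 3·1·25·1 = 75
  2*Y*Z ↦ 2·1·5·1 = 10
Sum: F(4, 5, 1) = (16) + (-4) + (75) + (10) = 97.
Reducing mod 7: 97 ≡ 6 (mod 7).
Since F(a, b, c) ≡ 6 ≠ 0 (mod 7), P does NOT lie on the curve.


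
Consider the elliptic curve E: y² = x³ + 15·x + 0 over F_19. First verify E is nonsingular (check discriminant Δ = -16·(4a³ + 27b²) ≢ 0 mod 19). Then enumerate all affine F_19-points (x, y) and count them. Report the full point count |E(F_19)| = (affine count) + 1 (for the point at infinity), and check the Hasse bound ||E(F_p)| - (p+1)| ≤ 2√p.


Affine points = {(0, 0), (1, 4), (1, 15), (2, 0), (7, 7), (7, 12), (8, 9), (8, 10), (9, 3), (9, 16), (13, 6), (13, 13), (14, 3), (14, 16), (15, 3), (15, 16), (16, 2), (16, 17), (17, 0)}; affine count = 19; |E(F_19)| = 20.

Discriminant check: Δ ∝ 4a³ + 27b² = 4·15³ + 27·0² = 4·3375 + 27·0 ≡ 10 (mod 19). Nonzero ⇒ E is nonsingular.
For each x ∈ F_19, compute rhs = x³ + 15·x + 0 mod 19, then count y ∈ F_19 with y² ≡ rhs.
  x = 0: rhs = 0, matching y values: 0 (1 points).
  x = 1: rhs = 16, matching y values: 4, 15 (2 points).
  x = 2: rhs = 0, matching y values: 0 (1 points).
  x = 3: rhs = 15, matching y values: none (0 points).
  x = 4: rhs = 10, matching y values: none (0 points).
  x = 5: rhs = 10, matching y values: none (0 points).
  x = 6: rhs = 2, matching y values: none (0 points).
  x = 7: rhs = 11, matching y values: 7, 12 (2 points).
  x = 8: rhs = 5, matching y values: 9, 10 (2 points).
  x = 9: rhs = 9, matching y values: 3, 16 (2 points).
  x = 10: rhs = 10, matching y values: none (0 points).
  x = 11: rhs = 14, matching y values: none (0 points).
  x = 12: rhs = 8, matching y values: none (0 points).
  x = 13: rhs = 17, matching y values: 6, 13 (2 points).
  x = 14: rhs = 9, matching y values: 3, 16 (2 points).
  x = 15: rhs = 9, matching y values: 3, 16 (2 points).
  x = 16: rhs = 4, matching y values: 2, 17 (2 points).
  x = 17: rhs = 0, matching y values: 0 (1 points).
  x = 18: rhs = 3, matching y values: none (0 points).
Total affine count: 19.
Full point count |E(F_19)| = 19 + 1 = 20.
Hasse bound: |20 − (19+1)| = |0| = 0 ≤ 2√19 ≈ 8.7178 ✓.


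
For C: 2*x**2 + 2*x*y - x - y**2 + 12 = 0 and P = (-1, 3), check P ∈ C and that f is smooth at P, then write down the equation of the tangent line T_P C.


Tangent line at P: x - 8*y + 25 = 0.

Step 1: f(-1, 3) = 0, so P lies on C.
Step 2: partial derivatives
  f_x(x, y) = 4*x + 2*y - 1, f_y(x, y) = 2*x - 2*y.
  f_x(P) = 1, f_y(P) = -8 (gradient nonzero, so P is smooth).
Step 3: tangent line at P: 1·(x − -1) + -8·(y − 3) = 0.
Expanding: x - 8*y + 25 = 0.


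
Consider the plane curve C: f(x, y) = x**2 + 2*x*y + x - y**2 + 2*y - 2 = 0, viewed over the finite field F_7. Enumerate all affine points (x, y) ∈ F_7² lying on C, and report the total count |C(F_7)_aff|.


Affine F_7-points: {(1, 0), (1, 4), (4, 4), (4, 6), (5, 0), (5, 5)}; count = 6.

For each of the 49 pairs (x, y) ∈ F_7², evaluate f(x, y) mod 7. Record the zeros.
  x = 0: [0↦5, 1↦6, 2↦5, 3↦2, 4↦4, 5↦4, 6↦2]  zeros at y ∈ ∅
  x = 1: [0↦0, 1↦3, 2↦4, 3↦3, 4↦0, 5↦2, 6↦2]  zeros at y ∈ {0, 4}
  x = 2: [0↦4, 1↦2, 2↦5, 3↦6, 4↦5, 5↦2, 6↦4]  zeros at y ∈ ∅
  x = 3: [0↦3, 1↦3, 2↦1, 3↦4, 4↦5, 5↦4, 6↦1]  zeros at y ∈ ∅
  x = 4: [0↦4, 1↦6, 2↦6, 3↦4, 4↦0, 5↦1, 6↦0]  zeros at y ∈ {4, 6}
  x = 5: [0↦0, 1↦4, 2↦6, 3↦6, 4↦4, 5↦0, 6↦1]  zeros at y ∈ {0, 5}
  x = 6: [0↦5, 1↦4, 2↦1, 3↦3, 4↦3, 5↦1, 6↦4]  zeros at y ∈ ∅
Collecting zeros: affine points = {(1, 0), (1, 4), (4, 4), (4, 6), (5, 0), (5, 5)}.
Total count |C(F_7)_aff| = 6.


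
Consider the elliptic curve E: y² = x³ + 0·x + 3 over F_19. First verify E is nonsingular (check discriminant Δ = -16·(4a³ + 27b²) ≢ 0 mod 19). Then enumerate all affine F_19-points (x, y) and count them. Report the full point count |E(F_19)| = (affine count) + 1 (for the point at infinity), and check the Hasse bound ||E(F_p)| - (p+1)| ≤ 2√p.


Affine points = {(1, 2), (1, 17), (2, 7), (2, 12), (3, 7), (3, 12), (7, 2), (7, 17), (11, 2), (11, 17), (14, 7), (14, 12)}; affine count = 12; |E(F_19)| = 13.

Discriminant check: Δ ∝ 4a³ + 27b² = 4·0³ + 27·3² = 4·0 + 27·9 ≡ 15 (mod 19). Nonzero ⇒ E is nonsingular.
For each x ∈ F_19, compute rhs = x³ + 0·x + 3 mod 19, then count y ∈ F_19 with y² ≡ rhs.
  x = 0: rhs = 3, matching y values: none (0 points).
  x = 1: rhs = 4, matching y values: 2, 17 (2 points).
  x = 2: rhs = 11, matching y values: 7, 12 (2 points).
  x = 3: rhs = 11, matching y values: 7, 12 (2 points).
  x = 4: rhs = 10, matching y values: none (0 points).
  x = 5: rhs = 14, matching y values: none (0 points).
  x = 6: rhs = 10, matching y values: none (0 points).
  x = 7: rhs = 4, matching y values: 2, 17 (2 points).
  x = 8: rhs = 2, matching y values: none (0 points).
  x = 9: rhs = 10, matching y values: none (0 points).
  x = 10: rhs = 15, matching y values: none (0 points).
  x = 11: rhs = 4, matching y values: 2, 17 (2 points).
  x = 12: rhs = 2, matching y values: none (0 points).
  x = 13: rhs = 15, matching y values: none (0 points).
  x = 14: rhs = 11, matching y values: 7, 12 (2 points).
  x = 15: rhs = 15, matching y values: none (0 points).
  x = 16: rhs = 14, matching y values: none (0 points).
  x = 17: rhs = 14, matching y values: none (0 points).
  x = 18: rhs = 2, matching y values: none (0 points).
Total affine count: 12.
Full point count |E(F_19)| = 12 + 1 = 13.
Hasse bound: |13 − (19+1)| = |-7| = 7 ≤ 2√19 ≈ 8.7178 ✓.


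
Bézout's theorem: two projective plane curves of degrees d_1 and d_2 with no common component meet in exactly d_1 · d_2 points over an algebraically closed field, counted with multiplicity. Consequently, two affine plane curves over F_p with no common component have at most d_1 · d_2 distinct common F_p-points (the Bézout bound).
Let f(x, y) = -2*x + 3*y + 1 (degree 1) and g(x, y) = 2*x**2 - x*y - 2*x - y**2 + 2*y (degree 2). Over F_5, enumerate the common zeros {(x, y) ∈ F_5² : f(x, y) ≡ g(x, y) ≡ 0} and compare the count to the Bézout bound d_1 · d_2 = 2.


Common zeros: {(4, 4)}; count = 1; Bézout bound = 2.

deg(f) = 1, deg(g) = 2, so Bézout bound = 2.
Scan x ∈ F_5. For each x, list the y ∈ F_5 with f(x, y) ≡ 0 and those with g(x, y) ≡ 0 (mod 5); the common zeros in that column are the intersection.
  x = 0: f ≡ 0 at y ∈ {3}; g ≡ 0 at y ∈ {0, 2}; common: ∅.
  x = 1: f ≡ 0 at y ∈ {2}; g ≡ 0 at y ∈ {0, 1}; common: ∅.
  x = 2: f ≡ 0 at y ∈ {1}; g ≡ 0 at y ∈ {2, 3}; common: ∅.
  x = 3: f ≡ 0 at y ∈ {0}; g ≡ 0 at y ∈ {1, 3}; common: ∅.
  x = 4: f ≡ 0 at y ∈ {4}; g ≡ 0 at y ∈ {4}; common: {4}.
Collecting: common zeros = {(4, 4)}, so the count is 1.
Comparison with the Bézout bound: 1 ≤ 2 = deg(f)·deg(g), as expected for curves with no common component (the affine F_5-count falls short of the bound because intersections may lie at infinity, over extension fields, or carry multiplicity).


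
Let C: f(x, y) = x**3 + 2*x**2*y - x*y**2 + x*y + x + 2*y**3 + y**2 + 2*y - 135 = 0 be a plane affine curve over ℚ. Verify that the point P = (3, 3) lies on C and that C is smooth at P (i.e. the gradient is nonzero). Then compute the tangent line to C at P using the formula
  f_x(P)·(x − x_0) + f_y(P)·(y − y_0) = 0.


Tangent line at P: 58*x + 65*y - 369 = 0.

Step 1: f(3, 3) = 0, so P lies on C.
Step 2: partial derivatives
  f_x(x, y) = 3*x**2 + 4*x*y - y**2 + y + 1, f_y(x, y) = 2*x**2 - 2*x*y + x + 6*y**2 + 2*y + 2.
  f_x(P) = 58, f_y(P) = 65 (gradient nonzero, so P is smooth).
Step 3: tangent line at P: 58·(x − 3) + 65·(y − 3) = 0.
Expanding: 58*x + 65*y - 369 = 0.


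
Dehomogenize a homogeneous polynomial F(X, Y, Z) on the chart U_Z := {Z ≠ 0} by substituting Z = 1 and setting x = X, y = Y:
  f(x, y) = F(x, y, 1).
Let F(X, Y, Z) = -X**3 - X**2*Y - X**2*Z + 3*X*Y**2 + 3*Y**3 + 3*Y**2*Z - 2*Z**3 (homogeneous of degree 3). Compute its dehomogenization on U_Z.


f(x, y) = -x**3 - x**2*y - x**2 + 3*x*y**2 + 3*y**3 + 3*y**2 - 2

On U_Z we set Z = 1. Each monomial c·X^i·Y^j·Z^k in F becomes c·x^i·y^j·1^k = c·x^i·y^j.
Substituting Z = 1: F(X, Y, 1) = -x**3 - x**2*y - x**2 + 3*x*y**2 + 3*y**3 + 3*y**2 - 2.
Note: deg(f) ≤ deg(F) = 3; strict inequality happens when F is divisible by Z (lost terms).


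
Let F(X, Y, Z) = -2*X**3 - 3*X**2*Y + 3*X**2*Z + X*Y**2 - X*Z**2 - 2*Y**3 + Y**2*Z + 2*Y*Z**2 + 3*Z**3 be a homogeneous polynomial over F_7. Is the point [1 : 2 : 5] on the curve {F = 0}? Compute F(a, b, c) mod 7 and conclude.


F(1,2,5) ≡ 3 (mod 7); P is NOT on the curve.

Evaluate F(1, 2, 5) term-by-term (mod 7).
  -2*X**3 ↦ -2·1·1·1 = -2
  -3*X**2*Y ↦ -3·1·2·1 = -6
  3*X**2*Z ↦ 3·1·1·5 = 15
  X*Y**2 ↦ 1·1·4·1 = 4
  -X*Z**2 ↦ -1·1·1·25 = -25
  -2*Y**3 ↦ -2·1·8·1 = -16
  Y**2*Z ↦ 1·1·4·5 = 20
  2*Y*Z**2 ↦ 2·1·2·25 = 100
  3*Z**3 ↦ 3·1·1·125 = 375
Sum: F(1, 2, 5) = (-2) + (-6) + (15) + (4) + (-25) + (-16) + (20) + (100) + (375) = 465.
Reducing mod 7: 465 ≡ 3 (mod 7).
Since F(a, b, c) ≡ 3 ≠ 0 (mod 7), P does NOT lie on the curve.


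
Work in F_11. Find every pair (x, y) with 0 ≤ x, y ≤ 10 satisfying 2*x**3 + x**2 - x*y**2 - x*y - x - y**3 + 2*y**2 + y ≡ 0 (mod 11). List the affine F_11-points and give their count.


Affine F_11-points: {(0, 0), (3, 2), (5, 2), (6, 0), (7, 3), (8, 2), (8, 5), (8, 9), (9, 8), (10, 0)}; count = 10.

For each of the 121 pairs (x, y) ∈ F_11², evaluate f(x, y) mod 11. Record the zeros.
  x = 0: [0↦0, 1↦2, 2↦2, 3↦5, 4↦5, 5↦7, 6↦5, 7↦4, 8↦9, 9↦3, 10↦2]  zeros at y ∈ {0}
  x = 1: [0↦2, 1↦2, 2↦9, 3↦6, 4↦9, 5↦1, 6↦9, 7↦5, 8↦5, 9↦3, 10↦4]  zeros at y ∈ ∅
  x = 2: [0↦7, 1↦5, 2↦8, 3↦10, 4↦5, 5↦9, 6↦5, 7↦9, 8↦4, 9↦6, 10↦9]  zeros at y ∈ ∅
  x = 3: [0↦5, 1↦1, 2↦0, 3↦7, 4↦5, 5↦10, 6↦5, 7↦6, 8↦7, 9↦2, 10↦7]  zeros at y ∈ {2}
  x = 4: [0↦8, 1↦2, 2↦8, 3↦9, 4↦10, 5↦5, 6↦10, 7↦8, 8↦4, 9↦3, 10↦10]  zeros at y ∈ ∅
  x = 5: [0↦6, 1↦9, 2↦0, 3↦6, 4↦10, 5↦6, 6↦10, 7↦5, 8↦7, 9↦10, 10↦8]  zeros at y ∈ {2}
  x = 6: [0↦0, 1↦1, 2↦10, 3↦10, 4↦6, 5↦3, 6↦6, 7↦9, 8↦6, 9↦2, 10↦2]  zeros at y ∈ {0}
  x = 7: [0↦2, 1↦1, 2↦6, 3↦0, 4↦10, 5↦8, 6↦10, 7↦10, 8↦2, 9↦2, 10↦4]  zeros at y ∈ {3}
  x = 8: [0↦2, 1↦10, 2↦0, 3↦10, 4↦1, 5↦0, 6↦1, 7↦9, 8↦7, 9↦0, 10↦4]  zeros at y ∈ {2, 5, 9}
  x = 9: [0↦1, 1↦7, 2↦4, 3↦8, 4↦2, 5↦2, 6↦2, 7↦7, 8↦0, 9↦8, 10↦3]  zeros at y ∈ {8}
  x = 10: [0↦0, 1↦4, 2↦8, 3↦6, 4↦3, 5↦4, 6↦3, 7↦5, 8↦4, 9↦5, 10↦2]  zeros at y ∈ {0}
Collecting zeros: affine points = {(0, 0), (3, 2), (5, 2), (6, 0), (7, 3), (8, 2), (8, 5), (8, 9), (9, 8), (10, 0)}.
Total count |C(F_11)_aff| = 10.


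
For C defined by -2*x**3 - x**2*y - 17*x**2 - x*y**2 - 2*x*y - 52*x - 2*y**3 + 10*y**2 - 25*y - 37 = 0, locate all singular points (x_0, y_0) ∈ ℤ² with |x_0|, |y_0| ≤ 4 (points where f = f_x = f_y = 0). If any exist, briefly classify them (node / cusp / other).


Singular points: {(-3, 2)}; classification: node.

Compute partial derivatives:
  f_x = -6*x**2 - 2*x*y - 34*x - y**2 - 2*y - 52.
  f_y = -x**2 - 2*x*y - 2*x - 6*y**2 + 20*y - 25.
Scan x_0 ∈ {−4, ..., 4}. For each x_0, f_y(x_0, y) is a polynomial in y; find its integer roots y ∈ {−4, ..., 4}, then test f_x and f at those candidates.
  x = -4: f_y(-4, y) = -6*y**2 + 28*y - 33; no integer root y with |y| ≤ 4.
  x = -3: f_y(-3, y) = -6*y**2 + 26*y - 28; vanishes at y ∈ {2}. (-3, 2): f_x = 0, f = 0 — SINGULAR.
  x = -2: f_y(-2, y) = -6*y**2 + 24*y - 25; no integer root y with |y| ≤ 4.
  x = -1: f_y(-1, y) = -6*y**2 + 22*y - 24; no integer root y with |y| ≤ 4.
  x = 0: f_y(0, y) = -6*y**2 + 20*y - 25; no integer root y with |y| ≤ 4.
  x = 1: f_y(1, y) = -6*y**2 + 18*y - 28; no integer root y with |y| ≤ 4.
  x = 2: f_y(2, y) = -6*y**2 + 16*y - 33; no integer root y with |y| ≤ 4.
  x = 3: f_y(3, y) = -6*y**2 + 14*y - 40; no integer root y with |y| ≤ 4.
  x = 4: f_y(4, y) = -6*y**2 + 12*y - 49; no integer root y with |y| ≤ 4.
Only singular point on the grid: (-3, 2).
Classify: substitute x = -3 + u, y = 2 + v and expand: f = -2*u**3 - u**2*v - u**2 - u*v**2 - 2*v**3 + v**2.
No constant or linear terms (consistent with a singular point). Quadratic part: -u**2 + v**2. Cubic part: -2*u**3 - u**2*v - u*v**2 - 2*v**3.
The quadratic part v**2 - u**2 = (v − u)(v + u) splits into two distinct linear factors, so there are two distinct tangent lines y − 2 = ±(x − -3) — this is a node (ordinary double point).
Classification: node.


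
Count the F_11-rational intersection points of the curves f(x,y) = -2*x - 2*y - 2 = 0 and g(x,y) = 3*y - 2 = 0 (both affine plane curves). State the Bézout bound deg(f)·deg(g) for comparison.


Common zeros: {(2, 8)}; count = 1; Bézout bound = 1.

deg(f) = 1, deg(g) = 1, so Bézout bound = 1.
Scan x ∈ F_11. For each x, list the y ∈ F_11 with f(x, y) ≡ 0 and those with g(x, y) ≡ 0 (mod 11); the common zeros in that column are the intersection.
  x = 0: f ≡ 0 at y ∈ {10}; g ≡ 0 at y ∈ {8}; common: ∅.
  x = 1: f ≡ 0 at y ∈ {9}; g ≡ 0 at y ∈ {8}; common: ∅.
  x = 2: f ≡ 0 at y ∈ {8}; g ≡ 0 at y ∈ {8}; common: {8}.
  x = 3: f ≡ 0 at y ∈ {7}; g ≡ 0 at y ∈ {8}; common: ∅.
  x = 4: f ≡ 0 at y ∈ {6}; g ≡ 0 at y ∈ {8}; common: ∅.
  x = 5: f ≡ 0 at y ∈ {5}; g ≡ 0 at y ∈ {8}; common: ∅.
  x = 6: f ≡ 0 at y ∈ {4}; g ≡ 0 at y ∈ {8}; common: ∅.
  x = 7: f ≡ 0 at y ∈ {3}; g ≡ 0 at y ∈ {8}; common: ∅.
  x = 8: f ≡ 0 at y ∈ {2}; g ≡ 0 at y ∈ {8}; common: ∅.
  x = 9: f ≡ 0 at y ∈ {1}; g ≡ 0 at y ∈ {8}; common: ∅.
  x = 10: f ≡ 0 at y ∈ {0}; g ≡ 0 at y ∈ {8}; common: ∅.
Collecting: common zeros = {(2, 8)}, so the count is 1.
Comparison with the Bézout bound: 1 ≤ 1 = deg(f)·deg(g), as expected for curves with no common component (the bound is attained).


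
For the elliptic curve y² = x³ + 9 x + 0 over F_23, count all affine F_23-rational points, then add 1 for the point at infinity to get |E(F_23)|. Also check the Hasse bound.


Affine points = {(0, 0), (2, 7), (2, 16), (3, 10), (3, 13), (4, 10), (4, 13), (5, 3), (5, 20), (8, 3), (8, 20), (10, 3), (10, 20), (11, 2), (11, 21), (14, 8), (14, 15), (16, 10), (16, 13), (17, 11), (17, 12), (22, 6), (22, 17)}; affine count = 23; |E(F_23)| = 24.

Discriminant check: Δ ∝ 4a³ + 27b² = 4·9³ + 27·0² = 4·729 + 27·0 ≡ 18 (mod 23). Nonzero ⇒ E is nonsingular.
For each x ∈ F_23, compute rhs = x³ + 9·x + 0 mod 23, then count y ∈ F_23 with y² ≡ rhs.
  x = 0: rhs = 0, matching y values: 0 (1 points).
  x = 1: rhs = 10, matching y values: none (0 points).
  x = 2: rhs = 3, matching y values: 7, 16 (2 points).
  x = 3: rhs = 8, matching y values: 10, 13 (2 points).
  x = 4: rhs = 8, matching y values: 10, 13 (2 points).
  x = 5: rhs = 9, matching y values: 3, 20 (2 points).
  x = 6: rhs = 17, matching y values: none (0 points).
  x = 7: rhs = 15, matching y values: none (0 points).
  x = 8: rhs = 9, matching y values: 3, 20 (2 points).
  x = 9: rhs = 5, matching y values: none (0 points).
  x = 10: rhs = 9, matching y values: 3, 20 (2 points).
  x = 11: rhs = 4, matching y values: 2, 21 (2 points).
  x = 12: rhs = 19, matching y values: none (0 points).
  x = 13: rhs = 14, matching y values: none (0 points).
  x = 14: rhs = 18, matching y values: 8, 15 (2 points).
  x = 15: rhs = 14, matching y values: none (0 points).
  x = 16: rhs = 8, matching y values: 10, 13 (2 points).
  x = 17: rhs = 6, matching y values: 11, 12 (2 points).
  x = 18: rhs = 14, matching y values: none (0 points).
  x = 19: rhs = 15, matching y values: none (0 points).
  x = 20: rhs = 15, matching y values: none (0 points).
  x = 21: rhs = 20, matching y values: none (0 points).
  x = 22: rhs = 13, matching y values: 6, 17 (2 points).
Total affine count: 23.
Full point count |E(F_23)| = 23 + 1 = 24.
Hasse bound: |24 − (23+1)| = |0| = 0 ≤ 2√23 ≈ 9.5917 ✓.


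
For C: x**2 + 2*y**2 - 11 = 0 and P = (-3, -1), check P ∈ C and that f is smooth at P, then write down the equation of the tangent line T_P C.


Tangent line at P: -6*x - 4*y - 22 = 0.

Step 1: f(-3, -1) = 0, so P lies on C.
Step 2: partial derivatives
  f_x(x, y) = 2*x, f_y(x, y) = 4*y.
  f_x(P) = -6, f_y(P) = -4 (gradient nonzero, so P is smooth).
Step 3: tangent line at P: -6·(x − -3) + -4·(y − -1) = 0.
Expanding: -6*x - 4*y - 22 = 0.


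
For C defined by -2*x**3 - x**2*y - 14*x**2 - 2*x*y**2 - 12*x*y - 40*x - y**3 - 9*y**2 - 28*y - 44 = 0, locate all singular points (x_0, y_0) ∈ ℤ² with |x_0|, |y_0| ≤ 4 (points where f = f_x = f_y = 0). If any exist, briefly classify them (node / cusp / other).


Singular points: {(-2, -2)}; classification: cusp.

Compute partial derivatives:
  f_x = -6*x**2 - 2*x*y - 28*x - 2*y**2 - 12*y - 40.
  f_y = -x**2 - 4*x*y - 12*x - 3*y**2 - 18*y - 28.
Scan x_0 ∈ {−4, ..., 4}. For each x_0, f_y(x_0, y) is a polynomial in y; find its integer roots y ∈ {−4, ..., 4}, then test f_x and f at those candidates.
  x = -4: f_y(-4, y) = -3*y**2 - 2*y + 4; no integer root y with |y| ≤ 4.
  x = -3: f_y(-3, y) = -3*y**2 - 6*y - 1; no integer root y with |y| ≤ 4.
  x = -2: f_y(-2, y) = -3*y**2 - 10*y - 8; vanishes at y ∈ {-2}. (-2, -2): f_x = 0, f = 0 — SINGULAR.
  x = -1: f_y(-1, y) = -3*y**2 - 14*y - 17; no integer root y with |y| ≤ 4.
  x = 0: f_y(0, y) = -3*y**2 - 18*y - 28; no integer root y with |y| ≤ 4.
  x = 1: f_y(1, y) = -3*y**2 - 22*y - 41; no integer root y with |y| ≤ 4.
  x = 2: f_y(2, y) = -3*y**2 - 26*y - 56; vanishes at y ∈ {-4}. (2, -4): f_x = -88 ≠ 0.
  x = 3: f_y(3, y) = -3*y**2 - 30*y - 73; no integer root y with |y| ≤ 4.
  x = 4: f_y(4, y) = -3*y**2 - 34*y - 92; no integer root y with |y| ≤ 4.
Only singular point on the grid: (-2, -2).
Classify: substitute x = -2 + u, y = -2 + v and expand: f = -2*u**3 - u**2*v - 2*u*v**2 - v**3 + v**2.
No constant or linear terms (consistent with a singular point). Quadratic part: v**2. Cubic part: -2*u**3 - u**2*v - 2*u*v**2 - v**3.
The quadratic part v**2 is a perfect square, so there is a single (double) tangent line v = 0, i.e. y = -2. Restricting the cubic part to that line (v = 0) leaves -2*u**3 ≠ 0, so f is not divisible by v and the branch is v² ≈ 2*u**3 to lowest order — this is a cusp.
Classification: cusp.


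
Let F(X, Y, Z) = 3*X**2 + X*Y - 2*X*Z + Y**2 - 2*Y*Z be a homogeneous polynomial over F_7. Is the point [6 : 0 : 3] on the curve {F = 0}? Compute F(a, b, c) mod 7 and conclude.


F(6,0,3) ≡ 2 (mod 7); P is NOT on the curve.

Evaluate F(6, 0, 3) term-by-term (mod 7).
  3*X**2 ↦ 3·36·1·1 = 108
  X*Y ↦ 1·6·0·1 = 0
  -2*X*Z ↦ -2·6·1·3 = -36
  Y**2 ↦ 1·1·0·1 = 0
  -2*Y*Z ↦ -2·1·0·3 = 0
Sum: F(6, 0, 3) = (108) + (0) + (-36) + (0) + (0) = 72.
Reducing mod 7: 72 ≡ 2 (mod 7).
Since F(a, b, c) ≡ 2 ≠ 0 (mod 7), P does NOT lie on the curve.


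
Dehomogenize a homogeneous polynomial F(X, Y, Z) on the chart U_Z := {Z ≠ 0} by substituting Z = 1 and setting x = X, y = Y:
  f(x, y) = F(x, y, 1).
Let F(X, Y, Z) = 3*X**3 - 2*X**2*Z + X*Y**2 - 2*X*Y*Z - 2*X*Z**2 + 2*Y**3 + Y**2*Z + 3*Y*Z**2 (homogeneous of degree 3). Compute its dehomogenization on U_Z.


f(x, y) = 3*x**3 - 2*x**2 + x*y**2 - 2*x*y - 2*x + 2*y**3 + y**2 + 3*y

On U_Z we set Z = 1. Each monomial c·X^i·Y^j·Z^k in F becomes c·x^i·y^j·1^k = c·x^i·y^j.
Substituting Z = 1: F(X, Y, 1) = 3*x**3 - 2*x**2 + x*y**2 - 2*x*y - 2*x + 2*y**3 + y**2 + 3*y.
Note: deg(f) ≤ deg(F) = 3; strict inequality happens when F is divisible by Z (lost terms).


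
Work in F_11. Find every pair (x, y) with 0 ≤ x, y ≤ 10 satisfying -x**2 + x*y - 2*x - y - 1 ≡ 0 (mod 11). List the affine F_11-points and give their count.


Affine F_11-points: {(0, 10), (2, 9), (3, 8), (4, 1), (5, 9), (6, 1), (7, 7), (8, 10), (9, 7), (10, 0)}; count = 10.

For each of the 121 pairs (x, y) ∈ F_11², evaluate f(x, y) mod 11. Record the zeros.
  x = 0: [0↦10, 1↦9, 2↦8, 3↦7, 4↦6, 5↦5, 6↦4, 7↦3, 8↦2, 9↦1, 10↦0]  zeros at y ∈ {10}
  x = 1: [0↦7, 1↦7, 2↦7, 3↦7, 4↦7, 5↦7, 6↦7, 7↦7, 8↦7, 9↦7, 10↦7]  zeros at y ∈ ∅
  x = 2: [0↦2, 1↦3, 2↦4, 3↦5, 4↦6, 5↦7, 6↦8, 7↦9, 8↦10, 9↦0, 10↦1]  zeros at y ∈ {9}
  x = 3: [0↦6, 1↦8, 2↦10, 3↦1, 4↦3, 5↦5, 6↦7, 7↦9, 8↦0, 9↦2, 10↦4]  zeros at y ∈ {8}
  x = 4: [0↦8, 1↦0, 2↦3, 3↦6, 4↦9, 5↦1, 6↦4, 7↦7, 8↦10, 9↦2, 10↦5]  zeros at y ∈ {1}
  x = 5: [0↦8, 1↦1, 2↦5, 3↦9, 4↦2, 5↦6, 6↦10, 7↦3, 8↦7, 9↦0, 10↦4]  zeros at y ∈ {9}
  x = 6: [0↦6, 1↦0, 2↦5, 3↦10, 4↦4, 5↦9, 6↦3, 7↦8, 8↦2, 9↦7, 10↦1]  zeros at y ∈ {1}
  x = 7: [0↦2, 1↦8, 2↦3, 3↦9, 4↦4, 5↦10, 6↦5, 7↦0, 8↦6, 9↦1, 10↦7]  zeros at y ∈ {7}
  x = 8: [0↦7, 1↦3, 2↦10, 3↦6, 4↦2, 5↦9, 6↦5, 7↦1, 8↦8, 9↦4, 10↦0]  zeros at y ∈ {10}
  x = 9: [0↦10, 1↦7, 2↦4, 3↦1, 4↦9, 5↦6, 6↦3, 7↦0, 8↦8, 9↦5, 10↦2]  zeros at y ∈ {7}
  x = 10: [0↦0, 1↦9, 2↦7, 3↦5, 4↦3, 5↦1, 6↦10, 7↦8, 8↦6, 9↦4, 10↦2]  zeros at y ∈ {0}
Collecting zeros: affine points = {(0, 10), (2, 9), (3, 8), (4, 1), (5, 9), (6, 1), (7, 7), (8, 10), (9, 7), (10, 0)}.
Total count |C(F_11)_aff| = 10.


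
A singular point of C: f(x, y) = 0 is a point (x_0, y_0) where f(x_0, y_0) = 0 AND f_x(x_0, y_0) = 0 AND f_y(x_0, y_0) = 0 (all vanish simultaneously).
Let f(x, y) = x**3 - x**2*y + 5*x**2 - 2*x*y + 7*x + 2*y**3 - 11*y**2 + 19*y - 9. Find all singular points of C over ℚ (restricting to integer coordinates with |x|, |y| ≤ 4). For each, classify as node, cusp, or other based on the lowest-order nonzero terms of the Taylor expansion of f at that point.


Singular points: {(-1, 2)}; classification: cusp.

Compute partial derivatives:
  f_x = 3*x**2 - 2*x*y + 10*x - 2*y + 7.
  f_y = -x**2 - 2*x + 6*y**2 - 22*y + 19.
Scan x_0 ∈ {−4, ..., 4}. For each x_0, f_y(x_0, y) is a polynomial in y; find its integer roots y ∈ {−4, ..., 4}, then test f_x and f at those candidates.
  x = -4: f_y(-4, y) = 6*y**2 - 22*y + 11; no integer root y with |y| ≤ 4.
  x = -3: f_y(-3, y) = 6*y**2 - 22*y + 16; vanishes at y ∈ {1}. (-3, 1): f_x = 8 ≠ 0.
  x = -2: f_y(-2, y) = 6*y**2 - 22*y + 19; no integer root y with |y| ≤ 4.
  x = -1: f_y(-1, y) = 6*y**2 - 22*y + 20; vanishes at y ∈ {2}. (-1, 2): f_x = 0, f = 0 — SINGULAR.
  x = 0: f_y(0, y) = 6*y**2 - 22*y + 19; no integer root y with |y| ≤ 4.
  x = 1: f_y(1, y) = 6*y**2 - 22*y + 16; vanishes at y ∈ {1}. (1, 1): f_x = 16 ≠ 0.
  x = 2: f_y(2, y) = 6*y**2 - 22*y + 11; no integer root y with |y| ≤ 4.
  x = 3: f_y(3, y) = 6*y**2 - 22*y + 4; no integer root y with |y| ≤ 4.
  x = 4: f_y(4, y) = 6*y**2 - 22*y - 5; no integer root y with |y| ≤ 4.
Only singular point on the grid: (-1, 2).
Classify: substitute x = -1 + u, y = 2 + v and expand: f = u**3 - u**2*v + 2*v**3 + v**2.
No constant or linear terms (consistent with a singular point). Quadratic part: v**2. Cubic part: u**3 - u**2*v + 2*v**3.
The quadratic part v**2 is a perfect square, so there is a single (double) tangent line v = 0, i.e. y = 2. Restricting the cubic part to that line (v = 0) leaves u**3 ≠ 0, so f is not divisible by v and the branch is v² ≈ -u**3 to lowest order — this is a cusp.
Classification: cusp.
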